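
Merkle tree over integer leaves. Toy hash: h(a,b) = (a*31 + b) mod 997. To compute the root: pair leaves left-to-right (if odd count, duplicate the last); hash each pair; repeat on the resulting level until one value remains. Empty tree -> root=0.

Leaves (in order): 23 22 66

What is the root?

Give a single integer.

Answer: 969

Derivation:
L0: [23, 22, 66]
L1: h(23,22)=(23*31+22)%997=735 h(66,66)=(66*31+66)%997=118 -> [735, 118]
L2: h(735,118)=(735*31+118)%997=969 -> [969]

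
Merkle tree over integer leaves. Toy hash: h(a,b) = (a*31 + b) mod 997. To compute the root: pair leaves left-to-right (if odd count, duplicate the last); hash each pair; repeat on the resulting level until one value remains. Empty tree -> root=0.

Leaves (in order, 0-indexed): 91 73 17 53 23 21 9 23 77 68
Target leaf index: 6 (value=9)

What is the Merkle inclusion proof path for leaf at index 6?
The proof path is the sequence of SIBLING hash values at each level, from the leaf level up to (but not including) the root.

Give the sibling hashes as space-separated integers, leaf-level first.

Answer: 23 734 564 483

Derivation:
L0 (leaves): [91, 73, 17, 53, 23, 21, 9, 23, 77, 68], target index=6
L1: h(91,73)=(91*31+73)%997=900 [pair 0] h(17,53)=(17*31+53)%997=580 [pair 1] h(23,21)=(23*31+21)%997=734 [pair 2] h(9,23)=(9*31+23)%997=302 [pair 3] h(77,68)=(77*31+68)%997=461 [pair 4] -> [900, 580, 734, 302, 461]
  Sibling for proof at L0: 23
L2: h(900,580)=(900*31+580)%997=564 [pair 0] h(734,302)=(734*31+302)%997=125 [pair 1] h(461,461)=(461*31+461)%997=794 [pair 2] -> [564, 125, 794]
  Sibling for proof at L1: 734
L3: h(564,125)=(564*31+125)%997=660 [pair 0] h(794,794)=(794*31+794)%997=483 [pair 1] -> [660, 483]
  Sibling for proof at L2: 564
L4: h(660,483)=(660*31+483)%997=6 [pair 0] -> [6]
  Sibling for proof at L3: 483
Root: 6
Proof path (sibling hashes from leaf to root): [23, 734, 564, 483]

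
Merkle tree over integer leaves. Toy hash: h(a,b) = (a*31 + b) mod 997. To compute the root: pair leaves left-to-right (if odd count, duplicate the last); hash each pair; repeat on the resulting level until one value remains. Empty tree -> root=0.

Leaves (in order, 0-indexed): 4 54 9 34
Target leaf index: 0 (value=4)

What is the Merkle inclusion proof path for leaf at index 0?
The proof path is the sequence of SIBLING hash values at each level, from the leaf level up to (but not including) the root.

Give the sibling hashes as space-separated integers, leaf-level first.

L0 (leaves): [4, 54, 9, 34], target index=0
L1: h(4,54)=(4*31+54)%997=178 [pair 0] h(9,34)=(9*31+34)%997=313 [pair 1] -> [178, 313]
  Sibling for proof at L0: 54
L2: h(178,313)=(178*31+313)%997=846 [pair 0] -> [846]
  Sibling for proof at L1: 313
Root: 846
Proof path (sibling hashes from leaf to root): [54, 313]

Answer: 54 313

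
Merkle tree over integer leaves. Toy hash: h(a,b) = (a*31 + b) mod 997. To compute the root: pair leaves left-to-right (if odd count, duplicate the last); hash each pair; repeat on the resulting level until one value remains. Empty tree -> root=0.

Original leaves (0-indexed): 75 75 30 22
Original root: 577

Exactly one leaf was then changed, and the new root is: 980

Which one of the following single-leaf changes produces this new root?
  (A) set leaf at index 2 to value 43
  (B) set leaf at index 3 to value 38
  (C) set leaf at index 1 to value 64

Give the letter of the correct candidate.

Answer: A

Derivation:
Original leaves: [75, 75, 30, 22]
Target new root: 980
Try each candidate change and compute the resulting root:
Candidate A: set leaf[2] = 43 -> leaves = [75, 75, 43, 22]
  L0: [75, 75, 43, 22]
  L1: h(75,75)=(75*31+75)%997=406 h(43,22)=(43*31+22)%997=358 -> [406, 358]
  L2: h(406,358)=(406*31+358)%997=980 -> [980]
  root = 980 == target 980  ** MATCH **
Candidate B: set leaf[3] = 38 -> leaves = [75, 75, 30, 38]
  L0: [75, 75, 30, 38]
  L1: h(75,75)=(75*31+75)%997=406 h(30,38)=(30*31+38)%997=968 -> [406, 968]
  L2: h(406,968)=(406*31+968)%997=593 -> [593]
  root = 593 != target 980
Candidate C: set leaf[1] = 64 -> leaves = [75, 64, 30, 22]
  L0: [75, 64, 30, 22]
  L1: h(75,64)=(75*31+64)%997=395 h(30,22)=(30*31+22)%997=952 -> [395, 952]
  L2: h(395,952)=(395*31+952)%997=236 -> [236]
  root = 236 != target 980
Candidate A produces the target root.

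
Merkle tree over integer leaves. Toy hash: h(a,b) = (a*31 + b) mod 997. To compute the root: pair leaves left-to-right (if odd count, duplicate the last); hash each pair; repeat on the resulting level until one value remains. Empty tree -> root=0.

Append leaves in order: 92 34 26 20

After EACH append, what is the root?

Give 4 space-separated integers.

After append 92 (leaves=[92]):
  L0: [92]
  root=92
After append 34 (leaves=[92, 34]):
  L0: [92, 34]
  L1: h(92,34)=(92*31+34)%997=892 -> [892]
  root=892
After append 26 (leaves=[92, 34, 26]):
  L0: [92, 34, 26]
  L1: h(92,34)=(92*31+34)%997=892 h(26,26)=(26*31+26)%997=832 -> [892, 832]
  L2: h(892,832)=(892*31+832)%997=568 -> [568]
  root=568
After append 20 (leaves=[92, 34, 26, 20]):
  L0: [92, 34, 26, 20]
  L1: h(92,34)=(92*31+34)%997=892 h(26,20)=(26*31+20)%997=826 -> [892, 826]
  L2: h(892,826)=(892*31+826)%997=562 -> [562]
  root=562

Answer: 92 892 568 562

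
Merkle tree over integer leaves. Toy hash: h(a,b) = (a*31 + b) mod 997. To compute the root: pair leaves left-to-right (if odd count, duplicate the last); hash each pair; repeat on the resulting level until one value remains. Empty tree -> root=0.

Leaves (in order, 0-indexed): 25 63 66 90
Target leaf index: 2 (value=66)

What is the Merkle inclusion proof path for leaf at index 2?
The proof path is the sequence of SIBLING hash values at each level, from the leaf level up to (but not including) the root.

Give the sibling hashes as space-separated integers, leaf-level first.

Answer: 90 838

Derivation:
L0 (leaves): [25, 63, 66, 90], target index=2
L1: h(25,63)=(25*31+63)%997=838 [pair 0] h(66,90)=(66*31+90)%997=142 [pair 1] -> [838, 142]
  Sibling for proof at L0: 90
L2: h(838,142)=(838*31+142)%997=198 [pair 0] -> [198]
  Sibling for proof at L1: 838
Root: 198
Proof path (sibling hashes from leaf to root): [90, 838]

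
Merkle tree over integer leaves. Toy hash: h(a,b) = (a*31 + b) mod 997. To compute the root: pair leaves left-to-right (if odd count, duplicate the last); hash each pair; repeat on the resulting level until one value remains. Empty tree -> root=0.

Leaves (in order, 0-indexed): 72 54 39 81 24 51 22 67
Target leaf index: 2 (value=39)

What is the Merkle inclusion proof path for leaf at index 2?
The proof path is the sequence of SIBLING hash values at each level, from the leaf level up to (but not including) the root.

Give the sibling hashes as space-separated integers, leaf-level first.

Answer: 81 292 469

Derivation:
L0 (leaves): [72, 54, 39, 81, 24, 51, 22, 67], target index=2
L1: h(72,54)=(72*31+54)%997=292 [pair 0] h(39,81)=(39*31+81)%997=293 [pair 1] h(24,51)=(24*31+51)%997=795 [pair 2] h(22,67)=(22*31+67)%997=749 [pair 3] -> [292, 293, 795, 749]
  Sibling for proof at L0: 81
L2: h(292,293)=(292*31+293)%997=372 [pair 0] h(795,749)=(795*31+749)%997=469 [pair 1] -> [372, 469]
  Sibling for proof at L1: 292
L3: h(372,469)=(372*31+469)%997=37 [pair 0] -> [37]
  Sibling for proof at L2: 469
Root: 37
Proof path (sibling hashes from leaf to root): [81, 292, 469]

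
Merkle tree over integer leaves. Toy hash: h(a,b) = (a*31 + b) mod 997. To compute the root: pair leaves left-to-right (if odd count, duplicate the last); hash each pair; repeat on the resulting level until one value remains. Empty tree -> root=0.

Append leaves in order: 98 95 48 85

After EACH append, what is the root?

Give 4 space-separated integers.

After append 98 (leaves=[98]):
  L0: [98]
  root=98
After append 95 (leaves=[98, 95]):
  L0: [98, 95]
  L1: h(98,95)=(98*31+95)%997=142 -> [142]
  root=142
After append 48 (leaves=[98, 95, 48]):
  L0: [98, 95, 48]
  L1: h(98,95)=(98*31+95)%997=142 h(48,48)=(48*31+48)%997=539 -> [142, 539]
  L2: h(142,539)=(142*31+539)%997=953 -> [953]
  root=953
After append 85 (leaves=[98, 95, 48, 85]):
  L0: [98, 95, 48, 85]
  L1: h(98,95)=(98*31+95)%997=142 h(48,85)=(48*31+85)%997=576 -> [142, 576]
  L2: h(142,576)=(142*31+576)%997=990 -> [990]
  root=990

Answer: 98 142 953 990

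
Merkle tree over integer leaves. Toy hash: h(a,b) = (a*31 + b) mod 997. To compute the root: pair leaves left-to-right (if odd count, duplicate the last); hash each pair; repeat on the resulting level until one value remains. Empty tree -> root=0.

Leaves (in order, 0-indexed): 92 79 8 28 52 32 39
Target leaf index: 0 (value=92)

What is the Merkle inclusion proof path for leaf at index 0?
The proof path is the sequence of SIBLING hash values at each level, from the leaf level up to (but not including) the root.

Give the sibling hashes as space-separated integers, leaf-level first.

Answer: 79 276 368

Derivation:
L0 (leaves): [92, 79, 8, 28, 52, 32, 39], target index=0
L1: h(92,79)=(92*31+79)%997=937 [pair 0] h(8,28)=(8*31+28)%997=276 [pair 1] h(52,32)=(52*31+32)%997=647 [pair 2] h(39,39)=(39*31+39)%997=251 [pair 3] -> [937, 276, 647, 251]
  Sibling for proof at L0: 79
L2: h(937,276)=(937*31+276)%997=410 [pair 0] h(647,251)=(647*31+251)%997=368 [pair 1] -> [410, 368]
  Sibling for proof at L1: 276
L3: h(410,368)=(410*31+368)%997=117 [pair 0] -> [117]
  Sibling for proof at L2: 368
Root: 117
Proof path (sibling hashes from leaf to root): [79, 276, 368]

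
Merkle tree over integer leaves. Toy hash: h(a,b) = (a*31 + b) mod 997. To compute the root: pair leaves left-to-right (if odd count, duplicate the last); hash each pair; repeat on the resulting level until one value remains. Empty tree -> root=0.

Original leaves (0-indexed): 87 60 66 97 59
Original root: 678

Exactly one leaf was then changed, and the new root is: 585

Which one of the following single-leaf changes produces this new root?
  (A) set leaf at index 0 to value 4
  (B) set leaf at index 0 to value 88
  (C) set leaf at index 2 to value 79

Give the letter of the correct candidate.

Answer: A

Derivation:
Original leaves: [87, 60, 66, 97, 59]
Target new root: 585
Try each candidate change and compute the resulting root:
Candidate A: set leaf[0] = 4 -> leaves = [4, 60, 66, 97, 59]
  L0: [4, 60, 66, 97, 59]
  L1: h(4,60)=(4*31+60)%997=184 h(66,97)=(66*31+97)%997=149 h(59,59)=(59*31+59)%997=891 -> [184, 149, 891]
  L2: h(184,149)=(184*31+149)%997=868 h(891,891)=(891*31+891)%997=596 -> [868, 596]
  L3: h(868,596)=(868*31+596)%997=585 -> [585]
  root = 585 == target 585  ** MATCH **
Candidate B: set leaf[0] = 88 -> leaves = [88, 60, 66, 97, 59]
  L0: [88, 60, 66, 97, 59]
  L1: h(88,60)=(88*31+60)%997=794 h(66,97)=(66*31+97)%997=149 h(59,59)=(59*31+59)%997=891 -> [794, 149, 891]
  L2: h(794,149)=(794*31+149)%997=835 h(891,891)=(891*31+891)%997=596 -> [835, 596]
  L3: h(835,596)=(835*31+596)%997=559 -> [559]
  root = 559 != target 585
Candidate C: set leaf[2] = 79 -> leaves = [87, 60, 79, 97, 59]
  L0: [87, 60, 79, 97, 59]
  L1: h(87,60)=(87*31+60)%997=763 h(79,97)=(79*31+97)%997=552 h(59,59)=(59*31+59)%997=891 -> [763, 552, 891]
  L2: h(763,552)=(763*31+552)%997=277 h(891,891)=(891*31+891)%997=596 -> [277, 596]
  L3: h(277,596)=(277*31+596)%997=210 -> [210]
  root = 210 != target 585
Candidate A produces the target root.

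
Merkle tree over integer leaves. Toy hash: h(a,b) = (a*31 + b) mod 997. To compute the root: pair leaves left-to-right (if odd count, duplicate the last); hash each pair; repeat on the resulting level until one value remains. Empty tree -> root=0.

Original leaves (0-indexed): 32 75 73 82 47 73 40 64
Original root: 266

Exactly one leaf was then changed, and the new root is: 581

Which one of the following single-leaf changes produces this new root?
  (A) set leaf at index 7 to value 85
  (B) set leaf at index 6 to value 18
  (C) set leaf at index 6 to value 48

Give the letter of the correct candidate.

Original leaves: [32, 75, 73, 82, 47, 73, 40, 64]
Target new root: 581
Try each candidate change and compute the resulting root:
Candidate A: set leaf[7] = 85 -> leaves = [32, 75, 73, 82, 47, 73, 40, 85]
  L0: [32, 75, 73, 82, 47, 73, 40, 85]
  L1: h(32,75)=(32*31+75)%997=70 h(73,82)=(73*31+82)%997=351 h(47,73)=(47*31+73)%997=533 h(40,85)=(40*31+85)%997=328 -> [70, 351, 533, 328]
  L2: h(70,351)=(70*31+351)%997=527 h(533,328)=(533*31+328)%997=899 -> [527, 899]
  L3: h(527,899)=(527*31+899)%997=287 -> [287]
  root = 287 != target 581
Candidate B: set leaf[6] = 18 -> leaves = [32, 75, 73, 82, 47, 73, 18, 64]
  L0: [32, 75, 73, 82, 47, 73, 18, 64]
  L1: h(32,75)=(32*31+75)%997=70 h(73,82)=(73*31+82)%997=351 h(47,73)=(47*31+73)%997=533 h(18,64)=(18*31+64)%997=622 -> [70, 351, 533, 622]
  L2: h(70,351)=(70*31+351)%997=527 h(533,622)=(533*31+622)%997=196 -> [527, 196]
  L3: h(527,196)=(527*31+196)%997=581 -> [581]
  root = 581 == target 581  ** MATCH **
Candidate C: set leaf[6] = 48 -> leaves = [32, 75, 73, 82, 47, 73, 48, 64]
  L0: [32, 75, 73, 82, 47, 73, 48, 64]
  L1: h(32,75)=(32*31+75)%997=70 h(73,82)=(73*31+82)%997=351 h(47,73)=(47*31+73)%997=533 h(48,64)=(48*31+64)%997=555 -> [70, 351, 533, 555]
  L2: h(70,351)=(70*31+351)%997=527 h(533,555)=(533*31+555)%997=129 -> [527, 129]
  L3: h(527,129)=(527*31+129)%997=514 -> [514]
  root = 514 != target 581
Candidate B produces the target root.

Answer: B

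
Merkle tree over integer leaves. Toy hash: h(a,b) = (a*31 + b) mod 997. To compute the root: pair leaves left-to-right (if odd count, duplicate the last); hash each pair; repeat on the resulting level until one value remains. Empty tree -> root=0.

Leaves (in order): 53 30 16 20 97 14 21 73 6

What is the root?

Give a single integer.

Answer: 309

Derivation:
L0: [53, 30, 16, 20, 97, 14, 21, 73, 6]
L1: h(53,30)=(53*31+30)%997=676 h(16,20)=(16*31+20)%997=516 h(97,14)=(97*31+14)%997=30 h(21,73)=(21*31+73)%997=724 h(6,6)=(6*31+6)%997=192 -> [676, 516, 30, 724, 192]
L2: h(676,516)=(676*31+516)%997=535 h(30,724)=(30*31+724)%997=657 h(192,192)=(192*31+192)%997=162 -> [535, 657, 162]
L3: h(535,657)=(535*31+657)%997=293 h(162,162)=(162*31+162)%997=199 -> [293, 199]
L4: h(293,199)=(293*31+199)%997=309 -> [309]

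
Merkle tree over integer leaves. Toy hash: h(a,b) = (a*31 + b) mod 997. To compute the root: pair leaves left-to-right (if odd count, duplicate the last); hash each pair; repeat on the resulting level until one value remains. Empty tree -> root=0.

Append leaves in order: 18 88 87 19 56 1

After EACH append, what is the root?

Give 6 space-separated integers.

Answer: 18 646 876 808 638 872

Derivation:
After append 18 (leaves=[18]):
  L0: [18]
  root=18
After append 88 (leaves=[18, 88]):
  L0: [18, 88]
  L1: h(18,88)=(18*31+88)%997=646 -> [646]
  root=646
After append 87 (leaves=[18, 88, 87]):
  L0: [18, 88, 87]
  L1: h(18,88)=(18*31+88)%997=646 h(87,87)=(87*31+87)%997=790 -> [646, 790]
  L2: h(646,790)=(646*31+790)%997=876 -> [876]
  root=876
After append 19 (leaves=[18, 88, 87, 19]):
  L0: [18, 88, 87, 19]
  L1: h(18,88)=(18*31+88)%997=646 h(87,19)=(87*31+19)%997=722 -> [646, 722]
  L2: h(646,722)=(646*31+722)%997=808 -> [808]
  root=808
After append 56 (leaves=[18, 88, 87, 19, 56]):
  L0: [18, 88, 87, 19, 56]
  L1: h(18,88)=(18*31+88)%997=646 h(87,19)=(87*31+19)%997=722 h(56,56)=(56*31+56)%997=795 -> [646, 722, 795]
  L2: h(646,722)=(646*31+722)%997=808 h(795,795)=(795*31+795)%997=515 -> [808, 515]
  L3: h(808,515)=(808*31+515)%997=638 -> [638]
  root=638
After append 1 (leaves=[18, 88, 87, 19, 56, 1]):
  L0: [18, 88, 87, 19, 56, 1]
  L1: h(18,88)=(18*31+88)%997=646 h(87,19)=(87*31+19)%997=722 h(56,1)=(56*31+1)%997=740 -> [646, 722, 740]
  L2: h(646,722)=(646*31+722)%997=808 h(740,740)=(740*31+740)%997=749 -> [808, 749]
  L3: h(808,749)=(808*31+749)%997=872 -> [872]
  root=872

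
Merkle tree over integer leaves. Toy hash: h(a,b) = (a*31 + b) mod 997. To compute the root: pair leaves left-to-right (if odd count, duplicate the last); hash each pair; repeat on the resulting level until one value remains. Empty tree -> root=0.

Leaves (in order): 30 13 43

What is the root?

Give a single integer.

L0: [30, 13, 43]
L1: h(30,13)=(30*31+13)%997=943 h(43,43)=(43*31+43)%997=379 -> [943, 379]
L2: h(943,379)=(943*31+379)%997=699 -> [699]

Answer: 699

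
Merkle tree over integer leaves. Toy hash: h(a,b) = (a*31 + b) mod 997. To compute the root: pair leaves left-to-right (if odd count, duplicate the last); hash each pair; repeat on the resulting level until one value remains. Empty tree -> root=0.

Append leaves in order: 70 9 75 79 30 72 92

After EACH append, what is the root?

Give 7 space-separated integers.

After append 70 (leaves=[70]):
  L0: [70]
  root=70
After append 9 (leaves=[70, 9]):
  L0: [70, 9]
  L1: h(70,9)=(70*31+9)%997=185 -> [185]
  root=185
After append 75 (leaves=[70, 9, 75]):
  L0: [70, 9, 75]
  L1: h(70,9)=(70*31+9)%997=185 h(75,75)=(75*31+75)%997=406 -> [185, 406]
  L2: h(185,406)=(185*31+406)%997=159 -> [159]
  root=159
After append 79 (leaves=[70, 9, 75, 79]):
  L0: [70, 9, 75, 79]
  L1: h(70,9)=(70*31+9)%997=185 h(75,79)=(75*31+79)%997=410 -> [185, 410]
  L2: h(185,410)=(185*31+410)%997=163 -> [163]
  root=163
After append 30 (leaves=[70, 9, 75, 79, 30]):
  L0: [70, 9, 75, 79, 30]
  L1: h(70,9)=(70*31+9)%997=185 h(75,79)=(75*31+79)%997=410 h(30,30)=(30*31+30)%997=960 -> [185, 410, 960]
  L2: h(185,410)=(185*31+410)%997=163 h(960,960)=(960*31+960)%997=810 -> [163, 810]
  L3: h(163,810)=(163*31+810)%997=878 -> [878]
  root=878
After append 72 (leaves=[70, 9, 75, 79, 30, 72]):
  L0: [70, 9, 75, 79, 30, 72]
  L1: h(70,9)=(70*31+9)%997=185 h(75,79)=(75*31+79)%997=410 h(30,72)=(30*31+72)%997=5 -> [185, 410, 5]
  L2: h(185,410)=(185*31+410)%997=163 h(5,5)=(5*31+5)%997=160 -> [163, 160]
  L3: h(163,160)=(163*31+160)%997=228 -> [228]
  root=228
After append 92 (leaves=[70, 9, 75, 79, 30, 72, 92]):
  L0: [70, 9, 75, 79, 30, 72, 92]
  L1: h(70,9)=(70*31+9)%997=185 h(75,79)=(75*31+79)%997=410 h(30,72)=(30*31+72)%997=5 h(92,92)=(92*31+92)%997=950 -> [185, 410, 5, 950]
  L2: h(185,410)=(185*31+410)%997=163 h(5,950)=(5*31+950)%997=108 -> [163, 108]
  L3: h(163,108)=(163*31+108)%997=176 -> [176]
  root=176

Answer: 70 185 159 163 878 228 176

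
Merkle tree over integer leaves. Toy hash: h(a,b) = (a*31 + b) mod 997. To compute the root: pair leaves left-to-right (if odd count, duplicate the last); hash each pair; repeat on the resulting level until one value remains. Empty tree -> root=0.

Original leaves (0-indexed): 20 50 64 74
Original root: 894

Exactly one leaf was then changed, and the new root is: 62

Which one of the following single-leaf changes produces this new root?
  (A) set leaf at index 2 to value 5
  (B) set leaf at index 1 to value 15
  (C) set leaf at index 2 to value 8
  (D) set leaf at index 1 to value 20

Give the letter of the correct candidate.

Answer: A

Derivation:
Original leaves: [20, 50, 64, 74]
Target new root: 62
Try each candidate change and compute the resulting root:
Candidate A: set leaf[2] = 5 -> leaves = [20, 50, 5, 74]
  L0: [20, 50, 5, 74]
  L1: h(20,50)=(20*31+50)%997=670 h(5,74)=(5*31+74)%997=229 -> [670, 229]
  L2: h(670,229)=(670*31+229)%997=62 -> [62]
  root = 62 == target 62  ** MATCH **
Candidate B: set leaf[1] = 15 -> leaves = [20, 15, 64, 74]
  L0: [20, 15, 64, 74]
  L1: h(20,15)=(20*31+15)%997=635 h(64,74)=(64*31+74)%997=64 -> [635, 64]
  L2: h(635,64)=(635*31+64)%997=806 -> [806]
  root = 806 != target 62
Candidate C: set leaf[2] = 8 -> leaves = [20, 50, 8, 74]
  L0: [20, 50, 8, 74]
  L1: h(20,50)=(20*31+50)%997=670 h(8,74)=(8*31+74)%997=322 -> [670, 322]
  L2: h(670,322)=(670*31+322)%997=155 -> [155]
  root = 155 != target 62
Candidate D: set leaf[1] = 20 -> leaves = [20, 20, 64, 74]
  L0: [20, 20, 64, 74]
  L1: h(20,20)=(20*31+20)%997=640 h(64,74)=(64*31+74)%997=64 -> [640, 64]
  L2: h(640,64)=(640*31+64)%997=961 -> [961]
  root = 961 != target 62
Candidate A produces the target root.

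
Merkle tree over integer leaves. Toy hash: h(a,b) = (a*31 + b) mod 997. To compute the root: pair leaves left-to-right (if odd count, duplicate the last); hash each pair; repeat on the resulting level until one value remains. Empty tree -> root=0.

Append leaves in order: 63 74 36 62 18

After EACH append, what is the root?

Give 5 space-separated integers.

Answer: 63 33 181 207 921

Derivation:
After append 63 (leaves=[63]):
  L0: [63]
  root=63
After append 74 (leaves=[63, 74]):
  L0: [63, 74]
  L1: h(63,74)=(63*31+74)%997=33 -> [33]
  root=33
After append 36 (leaves=[63, 74, 36]):
  L0: [63, 74, 36]
  L1: h(63,74)=(63*31+74)%997=33 h(36,36)=(36*31+36)%997=155 -> [33, 155]
  L2: h(33,155)=(33*31+155)%997=181 -> [181]
  root=181
After append 62 (leaves=[63, 74, 36, 62]):
  L0: [63, 74, 36, 62]
  L1: h(63,74)=(63*31+74)%997=33 h(36,62)=(36*31+62)%997=181 -> [33, 181]
  L2: h(33,181)=(33*31+181)%997=207 -> [207]
  root=207
After append 18 (leaves=[63, 74, 36, 62, 18]):
  L0: [63, 74, 36, 62, 18]
  L1: h(63,74)=(63*31+74)%997=33 h(36,62)=(36*31+62)%997=181 h(18,18)=(18*31+18)%997=576 -> [33, 181, 576]
  L2: h(33,181)=(33*31+181)%997=207 h(576,576)=(576*31+576)%997=486 -> [207, 486]
  L3: h(207,486)=(207*31+486)%997=921 -> [921]
  root=921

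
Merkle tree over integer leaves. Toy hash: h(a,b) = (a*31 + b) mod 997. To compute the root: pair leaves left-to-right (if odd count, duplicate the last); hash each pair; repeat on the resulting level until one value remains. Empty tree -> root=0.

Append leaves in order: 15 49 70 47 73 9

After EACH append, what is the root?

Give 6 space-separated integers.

After append 15 (leaves=[15]):
  L0: [15]
  root=15
After append 49 (leaves=[15, 49]):
  L0: [15, 49]
  L1: h(15,49)=(15*31+49)%997=514 -> [514]
  root=514
After append 70 (leaves=[15, 49, 70]):
  L0: [15, 49, 70]
  L1: h(15,49)=(15*31+49)%997=514 h(70,70)=(70*31+70)%997=246 -> [514, 246]
  L2: h(514,246)=(514*31+246)%997=228 -> [228]
  root=228
After append 47 (leaves=[15, 49, 70, 47]):
  L0: [15, 49, 70, 47]
  L1: h(15,49)=(15*31+49)%997=514 h(70,47)=(70*31+47)%997=223 -> [514, 223]
  L2: h(514,223)=(514*31+223)%997=205 -> [205]
  root=205
After append 73 (leaves=[15, 49, 70, 47, 73]):
  L0: [15, 49, 70, 47, 73]
  L1: h(15,49)=(15*31+49)%997=514 h(70,47)=(70*31+47)%997=223 h(73,73)=(73*31+73)%997=342 -> [514, 223, 342]
  L2: h(514,223)=(514*31+223)%997=205 h(342,342)=(342*31+342)%997=974 -> [205, 974]
  L3: h(205,974)=(205*31+974)%997=350 -> [350]
  root=350
After append 9 (leaves=[15, 49, 70, 47, 73, 9]):
  L0: [15, 49, 70, 47, 73, 9]
  L1: h(15,49)=(15*31+49)%997=514 h(70,47)=(70*31+47)%997=223 h(73,9)=(73*31+9)%997=278 -> [514, 223, 278]
  L2: h(514,223)=(514*31+223)%997=205 h(278,278)=(278*31+278)%997=920 -> [205, 920]
  L3: h(205,920)=(205*31+920)%997=296 -> [296]
  root=296

Answer: 15 514 228 205 350 296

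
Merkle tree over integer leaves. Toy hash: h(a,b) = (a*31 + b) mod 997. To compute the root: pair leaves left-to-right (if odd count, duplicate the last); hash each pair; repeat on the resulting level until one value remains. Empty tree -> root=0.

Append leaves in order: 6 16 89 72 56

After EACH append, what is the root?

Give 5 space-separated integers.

After append 6 (leaves=[6]):
  L0: [6]
  root=6
After append 16 (leaves=[6, 16]):
  L0: [6, 16]
  L1: h(6,16)=(6*31+16)%997=202 -> [202]
  root=202
After append 89 (leaves=[6, 16, 89]):
  L0: [6, 16, 89]
  L1: h(6,16)=(6*31+16)%997=202 h(89,89)=(89*31+89)%997=854 -> [202, 854]
  L2: h(202,854)=(202*31+854)%997=137 -> [137]
  root=137
After append 72 (leaves=[6, 16, 89, 72]):
  L0: [6, 16, 89, 72]
  L1: h(6,16)=(6*31+16)%997=202 h(89,72)=(89*31+72)%997=837 -> [202, 837]
  L2: h(202,837)=(202*31+837)%997=120 -> [120]
  root=120
After append 56 (leaves=[6, 16, 89, 72, 56]):
  L0: [6, 16, 89, 72, 56]
  L1: h(6,16)=(6*31+16)%997=202 h(89,72)=(89*31+72)%997=837 h(56,56)=(56*31+56)%997=795 -> [202, 837, 795]
  L2: h(202,837)=(202*31+837)%997=120 h(795,795)=(795*31+795)%997=515 -> [120, 515]
  L3: h(120,515)=(120*31+515)%997=247 -> [247]
  root=247

Answer: 6 202 137 120 247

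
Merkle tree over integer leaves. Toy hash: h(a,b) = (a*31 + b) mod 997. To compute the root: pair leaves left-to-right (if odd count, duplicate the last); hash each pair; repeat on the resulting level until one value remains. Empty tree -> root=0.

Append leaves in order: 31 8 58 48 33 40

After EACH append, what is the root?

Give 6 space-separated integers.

After append 31 (leaves=[31]):
  L0: [31]
  root=31
After append 8 (leaves=[31, 8]):
  L0: [31, 8]
  L1: h(31,8)=(31*31+8)%997=969 -> [969]
  root=969
After append 58 (leaves=[31, 8, 58]):
  L0: [31, 8, 58]
  L1: h(31,8)=(31*31+8)%997=969 h(58,58)=(58*31+58)%997=859 -> [969, 859]
  L2: h(969,859)=(969*31+859)%997=988 -> [988]
  root=988
After append 48 (leaves=[31, 8, 58, 48]):
  L0: [31, 8, 58, 48]
  L1: h(31,8)=(31*31+8)%997=969 h(58,48)=(58*31+48)%997=849 -> [969, 849]
  L2: h(969,849)=(969*31+849)%997=978 -> [978]
  root=978
After append 33 (leaves=[31, 8, 58, 48, 33]):
  L0: [31, 8, 58, 48, 33]
  L1: h(31,8)=(31*31+8)%997=969 h(58,48)=(58*31+48)%997=849 h(33,33)=(33*31+33)%997=59 -> [969, 849, 59]
  L2: h(969,849)=(969*31+849)%997=978 h(59,59)=(59*31+59)%997=891 -> [978, 891]
  L3: h(978,891)=(978*31+891)%997=302 -> [302]
  root=302
After append 40 (leaves=[31, 8, 58, 48, 33, 40]):
  L0: [31, 8, 58, 48, 33, 40]
  L1: h(31,8)=(31*31+8)%997=969 h(58,48)=(58*31+48)%997=849 h(33,40)=(33*31+40)%997=66 -> [969, 849, 66]
  L2: h(969,849)=(969*31+849)%997=978 h(66,66)=(66*31+66)%997=118 -> [978, 118]
  L3: h(978,118)=(978*31+118)%997=526 -> [526]
  root=526

Answer: 31 969 988 978 302 526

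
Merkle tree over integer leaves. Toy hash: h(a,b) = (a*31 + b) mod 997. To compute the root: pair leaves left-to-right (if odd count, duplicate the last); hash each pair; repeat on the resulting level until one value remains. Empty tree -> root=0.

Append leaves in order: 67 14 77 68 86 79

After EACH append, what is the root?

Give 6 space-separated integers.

After append 67 (leaves=[67]):
  L0: [67]
  root=67
After append 14 (leaves=[67, 14]):
  L0: [67, 14]
  L1: h(67,14)=(67*31+14)%997=97 -> [97]
  root=97
After append 77 (leaves=[67, 14, 77]):
  L0: [67, 14, 77]
  L1: h(67,14)=(67*31+14)%997=97 h(77,77)=(77*31+77)%997=470 -> [97, 470]
  L2: h(97,470)=(97*31+470)%997=486 -> [486]
  root=486
After append 68 (leaves=[67, 14, 77, 68]):
  L0: [67, 14, 77, 68]
  L1: h(67,14)=(67*31+14)%997=97 h(77,68)=(77*31+68)%997=461 -> [97, 461]
  L2: h(97,461)=(97*31+461)%997=477 -> [477]
  root=477
After append 86 (leaves=[67, 14, 77, 68, 86]):
  L0: [67, 14, 77, 68, 86]
  L1: h(67,14)=(67*31+14)%997=97 h(77,68)=(77*31+68)%997=461 h(86,86)=(86*31+86)%997=758 -> [97, 461, 758]
  L2: h(97,461)=(97*31+461)%997=477 h(758,758)=(758*31+758)%997=328 -> [477, 328]
  L3: h(477,328)=(477*31+328)%997=160 -> [160]
  root=160
After append 79 (leaves=[67, 14, 77, 68, 86, 79]):
  L0: [67, 14, 77, 68, 86, 79]
  L1: h(67,14)=(67*31+14)%997=97 h(77,68)=(77*31+68)%997=461 h(86,79)=(86*31+79)%997=751 -> [97, 461, 751]
  L2: h(97,461)=(97*31+461)%997=477 h(751,751)=(751*31+751)%997=104 -> [477, 104]
  L3: h(477,104)=(477*31+104)%997=933 -> [933]
  root=933

Answer: 67 97 486 477 160 933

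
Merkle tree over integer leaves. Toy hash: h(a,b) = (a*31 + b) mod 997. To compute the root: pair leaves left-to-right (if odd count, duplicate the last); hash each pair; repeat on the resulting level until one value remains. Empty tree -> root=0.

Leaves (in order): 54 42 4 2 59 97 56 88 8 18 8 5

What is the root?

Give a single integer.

L0: [54, 42, 4, 2, 59, 97, 56, 88, 8, 18, 8, 5]
L1: h(54,42)=(54*31+42)%997=719 h(4,2)=(4*31+2)%997=126 h(59,97)=(59*31+97)%997=929 h(56,88)=(56*31+88)%997=827 h(8,18)=(8*31+18)%997=266 h(8,5)=(8*31+5)%997=253 -> [719, 126, 929, 827, 266, 253]
L2: h(719,126)=(719*31+126)%997=481 h(929,827)=(929*31+827)%997=713 h(266,253)=(266*31+253)%997=523 -> [481, 713, 523]
L3: h(481,713)=(481*31+713)%997=669 h(523,523)=(523*31+523)%997=784 -> [669, 784]
L4: h(669,784)=(669*31+784)%997=586 -> [586]

Answer: 586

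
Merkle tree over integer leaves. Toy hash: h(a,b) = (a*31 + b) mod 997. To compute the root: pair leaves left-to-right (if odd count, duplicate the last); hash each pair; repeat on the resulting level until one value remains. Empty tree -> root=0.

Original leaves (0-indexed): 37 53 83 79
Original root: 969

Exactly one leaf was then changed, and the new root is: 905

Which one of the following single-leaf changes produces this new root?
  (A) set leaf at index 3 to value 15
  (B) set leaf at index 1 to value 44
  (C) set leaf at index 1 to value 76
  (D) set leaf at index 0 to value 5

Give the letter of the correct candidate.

Answer: A

Derivation:
Original leaves: [37, 53, 83, 79]
Target new root: 905
Try each candidate change and compute the resulting root:
Candidate A: set leaf[3] = 15 -> leaves = [37, 53, 83, 15]
  L0: [37, 53, 83, 15]
  L1: h(37,53)=(37*31+53)%997=203 h(83,15)=(83*31+15)%997=594 -> [203, 594]
  L2: h(203,594)=(203*31+594)%997=905 -> [905]
  root = 905 == target 905  ** MATCH **
Candidate B: set leaf[1] = 44 -> leaves = [37, 44, 83, 79]
  L0: [37, 44, 83, 79]
  L1: h(37,44)=(37*31+44)%997=194 h(83,79)=(83*31+79)%997=658 -> [194, 658]
  L2: h(194,658)=(194*31+658)%997=690 -> [690]
  root = 690 != target 905
Candidate C: set leaf[1] = 76 -> leaves = [37, 76, 83, 79]
  L0: [37, 76, 83, 79]
  L1: h(37,76)=(37*31+76)%997=226 h(83,79)=(83*31+79)%997=658 -> [226, 658]
  L2: h(226,658)=(226*31+658)%997=685 -> [685]
  root = 685 != target 905
Candidate D: set leaf[0] = 5 -> leaves = [5, 53, 83, 79]
  L0: [5, 53, 83, 79]
  L1: h(5,53)=(5*31+53)%997=208 h(83,79)=(83*31+79)%997=658 -> [208, 658]
  L2: h(208,658)=(208*31+658)%997=127 -> [127]
  root = 127 != target 905
Candidate A produces the target root.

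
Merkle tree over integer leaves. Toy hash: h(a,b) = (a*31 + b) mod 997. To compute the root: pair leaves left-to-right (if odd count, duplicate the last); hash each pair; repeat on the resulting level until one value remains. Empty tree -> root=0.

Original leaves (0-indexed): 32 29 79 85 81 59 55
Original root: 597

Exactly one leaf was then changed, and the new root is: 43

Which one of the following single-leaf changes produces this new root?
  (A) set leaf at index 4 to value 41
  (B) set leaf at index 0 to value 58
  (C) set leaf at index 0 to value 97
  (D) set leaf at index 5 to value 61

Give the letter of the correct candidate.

Answer: A

Derivation:
Original leaves: [32, 29, 79, 85, 81, 59, 55]
Target new root: 43
Try each candidate change and compute the resulting root:
Candidate A: set leaf[4] = 41 -> leaves = [32, 29, 79, 85, 41, 59, 55]
  L0: [32, 29, 79, 85, 41, 59, 55]
  L1: h(32,29)=(32*31+29)%997=24 h(79,85)=(79*31+85)%997=540 h(41,59)=(41*31+59)%997=333 h(55,55)=(55*31+55)%997=763 -> [24, 540, 333, 763]
  L2: h(24,540)=(24*31+540)%997=287 h(333,763)=(333*31+763)%997=119 -> [287, 119]
  L3: h(287,119)=(287*31+119)%997=43 -> [43]
  root = 43 == target 43  ** MATCH **
Candidate B: set leaf[0] = 58 -> leaves = [58, 29, 79, 85, 81, 59, 55]
  L0: [58, 29, 79, 85, 81, 59, 55]
  L1: h(58,29)=(58*31+29)%997=830 h(79,85)=(79*31+85)%997=540 h(81,59)=(81*31+59)%997=576 h(55,55)=(55*31+55)%997=763 -> [830, 540, 576, 763]
  L2: h(830,540)=(830*31+540)%997=348 h(576,763)=(576*31+763)%997=673 -> [348, 673]
  L3: h(348,673)=(348*31+673)%997=494 -> [494]
  root = 494 != target 43
Candidate C: set leaf[0] = 97 -> leaves = [97, 29, 79, 85, 81, 59, 55]
  L0: [97, 29, 79, 85, 81, 59, 55]
  L1: h(97,29)=(97*31+29)%997=45 h(79,85)=(79*31+85)%997=540 h(81,59)=(81*31+59)%997=576 h(55,55)=(55*31+55)%997=763 -> [45, 540, 576, 763]
  L2: h(45,540)=(45*31+540)%997=938 h(576,763)=(576*31+763)%997=673 -> [938, 673]
  L3: h(938,673)=(938*31+673)%997=838 -> [838]
  root = 838 != target 43
Candidate D: set leaf[5] = 61 -> leaves = [32, 29, 79, 85, 81, 61, 55]
  L0: [32, 29, 79, 85, 81, 61, 55]
  L1: h(32,29)=(32*31+29)%997=24 h(79,85)=(79*31+85)%997=540 h(81,61)=(81*31+61)%997=578 h(55,55)=(55*31+55)%997=763 -> [24, 540, 578, 763]
  L2: h(24,540)=(24*31+540)%997=287 h(578,763)=(578*31+763)%997=735 -> [287, 735]
  L3: h(287,735)=(287*31+735)%997=659 -> [659]
  root = 659 != target 43
Candidate A produces the target root.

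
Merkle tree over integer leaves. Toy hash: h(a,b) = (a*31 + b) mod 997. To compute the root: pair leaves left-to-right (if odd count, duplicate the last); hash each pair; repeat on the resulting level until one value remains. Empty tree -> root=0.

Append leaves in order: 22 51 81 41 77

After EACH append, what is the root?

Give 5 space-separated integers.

Answer: 22 733 390 350 965

Derivation:
After append 22 (leaves=[22]):
  L0: [22]
  root=22
After append 51 (leaves=[22, 51]):
  L0: [22, 51]
  L1: h(22,51)=(22*31+51)%997=733 -> [733]
  root=733
After append 81 (leaves=[22, 51, 81]):
  L0: [22, 51, 81]
  L1: h(22,51)=(22*31+51)%997=733 h(81,81)=(81*31+81)%997=598 -> [733, 598]
  L2: h(733,598)=(733*31+598)%997=390 -> [390]
  root=390
After append 41 (leaves=[22, 51, 81, 41]):
  L0: [22, 51, 81, 41]
  L1: h(22,51)=(22*31+51)%997=733 h(81,41)=(81*31+41)%997=558 -> [733, 558]
  L2: h(733,558)=(733*31+558)%997=350 -> [350]
  root=350
After append 77 (leaves=[22, 51, 81, 41, 77]):
  L0: [22, 51, 81, 41, 77]
  L1: h(22,51)=(22*31+51)%997=733 h(81,41)=(81*31+41)%997=558 h(77,77)=(77*31+77)%997=470 -> [733, 558, 470]
  L2: h(733,558)=(733*31+558)%997=350 h(470,470)=(470*31+470)%997=85 -> [350, 85]
  L3: h(350,85)=(350*31+85)%997=965 -> [965]
  root=965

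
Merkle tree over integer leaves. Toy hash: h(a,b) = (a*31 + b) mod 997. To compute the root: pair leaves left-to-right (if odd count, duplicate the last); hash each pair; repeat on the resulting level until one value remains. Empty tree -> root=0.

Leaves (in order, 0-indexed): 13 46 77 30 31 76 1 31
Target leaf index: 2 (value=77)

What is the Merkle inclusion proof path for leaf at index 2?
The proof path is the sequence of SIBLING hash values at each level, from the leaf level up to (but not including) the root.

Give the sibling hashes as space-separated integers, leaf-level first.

Answer: 30 449 305

Derivation:
L0 (leaves): [13, 46, 77, 30, 31, 76, 1, 31], target index=2
L1: h(13,46)=(13*31+46)%997=449 [pair 0] h(77,30)=(77*31+30)%997=423 [pair 1] h(31,76)=(31*31+76)%997=40 [pair 2] h(1,31)=(1*31+31)%997=62 [pair 3] -> [449, 423, 40, 62]
  Sibling for proof at L0: 30
L2: h(449,423)=(449*31+423)%997=384 [pair 0] h(40,62)=(40*31+62)%997=305 [pair 1] -> [384, 305]
  Sibling for proof at L1: 449
L3: h(384,305)=(384*31+305)%997=245 [pair 0] -> [245]
  Sibling for proof at L2: 305
Root: 245
Proof path (sibling hashes from leaf to root): [30, 449, 305]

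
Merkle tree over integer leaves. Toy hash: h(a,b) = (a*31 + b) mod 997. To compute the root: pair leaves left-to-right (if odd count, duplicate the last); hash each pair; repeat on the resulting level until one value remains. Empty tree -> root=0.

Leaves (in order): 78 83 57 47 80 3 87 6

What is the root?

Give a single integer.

Answer: 12

Derivation:
L0: [78, 83, 57, 47, 80, 3, 87, 6]
L1: h(78,83)=(78*31+83)%997=507 h(57,47)=(57*31+47)%997=817 h(80,3)=(80*31+3)%997=489 h(87,6)=(87*31+6)%997=709 -> [507, 817, 489, 709]
L2: h(507,817)=(507*31+817)%997=582 h(489,709)=(489*31+709)%997=913 -> [582, 913]
L3: h(582,913)=(582*31+913)%997=12 -> [12]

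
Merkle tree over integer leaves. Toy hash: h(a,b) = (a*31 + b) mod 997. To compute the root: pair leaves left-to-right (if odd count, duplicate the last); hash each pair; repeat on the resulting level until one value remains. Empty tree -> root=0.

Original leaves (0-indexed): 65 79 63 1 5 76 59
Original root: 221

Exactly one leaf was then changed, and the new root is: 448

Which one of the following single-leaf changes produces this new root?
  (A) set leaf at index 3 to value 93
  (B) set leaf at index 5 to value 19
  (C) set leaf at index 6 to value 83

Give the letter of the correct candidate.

Original leaves: [65, 79, 63, 1, 5, 76, 59]
Target new root: 448
Try each candidate change and compute the resulting root:
Candidate A: set leaf[3] = 93 -> leaves = [65, 79, 63, 93, 5, 76, 59]
  L0: [65, 79, 63, 93, 5, 76, 59]
  L1: h(65,79)=(65*31+79)%997=100 h(63,93)=(63*31+93)%997=52 h(5,76)=(5*31+76)%997=231 h(59,59)=(59*31+59)%997=891 -> [100, 52, 231, 891]
  L2: h(100,52)=(100*31+52)%997=161 h(231,891)=(231*31+891)%997=76 -> [161, 76]
  L3: h(161,76)=(161*31+76)%997=82 -> [82]
  root = 82 != target 448
Candidate B: set leaf[5] = 19 -> leaves = [65, 79, 63, 1, 5, 19, 59]
  L0: [65, 79, 63, 1, 5, 19, 59]
  L1: h(65,79)=(65*31+79)%997=100 h(63,1)=(63*31+1)%997=957 h(5,19)=(5*31+19)%997=174 h(59,59)=(59*31+59)%997=891 -> [100, 957, 174, 891]
  L2: h(100,957)=(100*31+957)%997=69 h(174,891)=(174*31+891)%997=303 -> [69, 303]
  L3: h(69,303)=(69*31+303)%997=448 -> [448]
  root = 448 == target 448  ** MATCH **
Candidate C: set leaf[6] = 83 -> leaves = [65, 79, 63, 1, 5, 76, 83]
  L0: [65, 79, 63, 1, 5, 76, 83]
  L1: h(65,79)=(65*31+79)%997=100 h(63,1)=(63*31+1)%997=957 h(5,76)=(5*31+76)%997=231 h(83,83)=(83*31+83)%997=662 -> [100, 957, 231, 662]
  L2: h(100,957)=(100*31+957)%997=69 h(231,662)=(231*31+662)%997=844 -> [69, 844]
  L3: h(69,844)=(69*31+844)%997=989 -> [989]
  root = 989 != target 448
Candidate B produces the target root.

Answer: B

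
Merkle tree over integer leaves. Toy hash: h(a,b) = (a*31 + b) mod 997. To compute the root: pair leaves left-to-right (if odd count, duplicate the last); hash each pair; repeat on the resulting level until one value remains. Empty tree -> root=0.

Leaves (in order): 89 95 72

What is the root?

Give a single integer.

Answer: 51

Derivation:
L0: [89, 95, 72]
L1: h(89,95)=(89*31+95)%997=860 h(72,72)=(72*31+72)%997=310 -> [860, 310]
L2: h(860,310)=(860*31+310)%997=51 -> [51]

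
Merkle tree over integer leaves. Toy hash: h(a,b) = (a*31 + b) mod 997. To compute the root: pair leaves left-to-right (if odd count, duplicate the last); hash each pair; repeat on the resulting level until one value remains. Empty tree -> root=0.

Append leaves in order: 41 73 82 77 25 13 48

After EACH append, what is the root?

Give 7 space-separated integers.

After append 41 (leaves=[41]):
  L0: [41]
  root=41
After append 73 (leaves=[41, 73]):
  L0: [41, 73]
  L1: h(41,73)=(41*31+73)%997=347 -> [347]
  root=347
After append 82 (leaves=[41, 73, 82]):
  L0: [41, 73, 82]
  L1: h(41,73)=(41*31+73)%997=347 h(82,82)=(82*31+82)%997=630 -> [347, 630]
  L2: h(347,630)=(347*31+630)%997=420 -> [420]
  root=420
After append 77 (leaves=[41, 73, 82, 77]):
  L0: [41, 73, 82, 77]
  L1: h(41,73)=(41*31+73)%997=347 h(82,77)=(82*31+77)%997=625 -> [347, 625]
  L2: h(347,625)=(347*31+625)%997=415 -> [415]
  root=415
After append 25 (leaves=[41, 73, 82, 77, 25]):
  L0: [41, 73, 82, 77, 25]
  L1: h(41,73)=(41*31+73)%997=347 h(82,77)=(82*31+77)%997=625 h(25,25)=(25*31+25)%997=800 -> [347, 625, 800]
  L2: h(347,625)=(347*31+625)%997=415 h(800,800)=(800*31+800)%997=675 -> [415, 675]
  L3: h(415,675)=(415*31+675)%997=579 -> [579]
  root=579
After append 13 (leaves=[41, 73, 82, 77, 25, 13]):
  L0: [41, 73, 82, 77, 25, 13]
  L1: h(41,73)=(41*31+73)%997=347 h(82,77)=(82*31+77)%997=625 h(25,13)=(25*31+13)%997=788 -> [347, 625, 788]
  L2: h(347,625)=(347*31+625)%997=415 h(788,788)=(788*31+788)%997=291 -> [415, 291]
  L3: h(415,291)=(415*31+291)%997=195 -> [195]
  root=195
After append 48 (leaves=[41, 73, 82, 77, 25, 13, 48]):
  L0: [41, 73, 82, 77, 25, 13, 48]
  L1: h(41,73)=(41*31+73)%997=347 h(82,77)=(82*31+77)%997=625 h(25,13)=(25*31+13)%997=788 h(48,48)=(48*31+48)%997=539 -> [347, 625, 788, 539]
  L2: h(347,625)=(347*31+625)%997=415 h(788,539)=(788*31+539)%997=42 -> [415, 42]
  L3: h(415,42)=(415*31+42)%997=943 -> [943]
  root=943

Answer: 41 347 420 415 579 195 943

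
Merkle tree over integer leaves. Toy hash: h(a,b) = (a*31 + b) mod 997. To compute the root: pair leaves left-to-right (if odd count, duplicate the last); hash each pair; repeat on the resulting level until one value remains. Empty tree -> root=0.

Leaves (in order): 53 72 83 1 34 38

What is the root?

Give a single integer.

Answer: 157

Derivation:
L0: [53, 72, 83, 1, 34, 38]
L1: h(53,72)=(53*31+72)%997=718 h(83,1)=(83*31+1)%997=580 h(34,38)=(34*31+38)%997=95 -> [718, 580, 95]
L2: h(718,580)=(718*31+580)%997=904 h(95,95)=(95*31+95)%997=49 -> [904, 49]
L3: h(904,49)=(904*31+49)%997=157 -> [157]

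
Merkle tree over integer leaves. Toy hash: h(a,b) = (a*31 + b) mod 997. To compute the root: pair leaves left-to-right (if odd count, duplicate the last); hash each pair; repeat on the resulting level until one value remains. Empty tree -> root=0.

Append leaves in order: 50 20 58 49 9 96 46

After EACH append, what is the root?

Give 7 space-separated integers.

After append 50 (leaves=[50]):
  L0: [50]
  root=50
After append 20 (leaves=[50, 20]):
  L0: [50, 20]
  L1: h(50,20)=(50*31+20)%997=573 -> [573]
  root=573
After append 58 (leaves=[50, 20, 58]):
  L0: [50, 20, 58]
  L1: h(50,20)=(50*31+20)%997=573 h(58,58)=(58*31+58)%997=859 -> [573, 859]
  L2: h(573,859)=(573*31+859)%997=676 -> [676]
  root=676
After append 49 (leaves=[50, 20, 58, 49]):
  L0: [50, 20, 58, 49]
  L1: h(50,20)=(50*31+20)%997=573 h(58,49)=(58*31+49)%997=850 -> [573, 850]
  L2: h(573,850)=(573*31+850)%997=667 -> [667]
  root=667
After append 9 (leaves=[50, 20, 58, 49, 9]):
  L0: [50, 20, 58, 49, 9]
  L1: h(50,20)=(50*31+20)%997=573 h(58,49)=(58*31+49)%997=850 h(9,9)=(9*31+9)%997=288 -> [573, 850, 288]
  L2: h(573,850)=(573*31+850)%997=667 h(288,288)=(288*31+288)%997=243 -> [667, 243]
  L3: h(667,243)=(667*31+243)%997=980 -> [980]
  root=980
After append 96 (leaves=[50, 20, 58, 49, 9, 96]):
  L0: [50, 20, 58, 49, 9, 96]
  L1: h(50,20)=(50*31+20)%997=573 h(58,49)=(58*31+49)%997=850 h(9,96)=(9*31+96)%997=375 -> [573, 850, 375]
  L2: h(573,850)=(573*31+850)%997=667 h(375,375)=(375*31+375)%997=36 -> [667, 36]
  L3: h(667,36)=(667*31+36)%997=773 -> [773]
  root=773
After append 46 (leaves=[50, 20, 58, 49, 9, 96, 46]):
  L0: [50, 20, 58, 49, 9, 96, 46]
  L1: h(50,20)=(50*31+20)%997=573 h(58,49)=(58*31+49)%997=850 h(9,96)=(9*31+96)%997=375 h(46,46)=(46*31+46)%997=475 -> [573, 850, 375, 475]
  L2: h(573,850)=(573*31+850)%997=667 h(375,475)=(375*31+475)%997=136 -> [667, 136]
  L3: h(667,136)=(667*31+136)%997=873 -> [873]
  root=873

Answer: 50 573 676 667 980 773 873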